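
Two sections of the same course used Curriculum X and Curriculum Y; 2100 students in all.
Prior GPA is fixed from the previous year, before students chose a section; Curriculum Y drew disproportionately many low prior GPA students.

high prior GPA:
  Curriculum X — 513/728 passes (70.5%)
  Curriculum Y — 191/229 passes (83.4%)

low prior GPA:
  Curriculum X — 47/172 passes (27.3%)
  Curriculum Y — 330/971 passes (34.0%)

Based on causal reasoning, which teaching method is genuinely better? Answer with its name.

The prior GPA band-specific comparison favours Curriculum Y throughout, but the pooled figures favour Curriculum X. The question is whether to condition on prior GPA band.
Prior GPA band differs across teaching methods for reasons unrelated to any effect of the teaching method itself, and it separately predicts the outcome — a classic confounder. We must compare within prior GPA band levels.
Within each level — high prior GPA: 70.5% vs 83.4%; low prior GPA: 27.3% vs 34.0% — Curriculum Y is higher every time.

Curriculum Y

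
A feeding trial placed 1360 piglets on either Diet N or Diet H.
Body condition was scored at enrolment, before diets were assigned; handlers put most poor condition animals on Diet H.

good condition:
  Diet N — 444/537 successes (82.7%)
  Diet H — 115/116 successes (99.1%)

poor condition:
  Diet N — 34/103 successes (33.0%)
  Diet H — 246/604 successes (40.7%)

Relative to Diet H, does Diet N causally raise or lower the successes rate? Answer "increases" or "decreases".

decreases

Nothing the diet does changes starting body condition; the imbalance is an allocation artefact. With starting body condition also predicting the outcome, the pooled figure is confounded, and the within-stratum comparison is the causal one.
Within each level — good condition: 82.7% vs 99.1%; poor condition: 33.0% vs 40.7% — Diet H is higher every time.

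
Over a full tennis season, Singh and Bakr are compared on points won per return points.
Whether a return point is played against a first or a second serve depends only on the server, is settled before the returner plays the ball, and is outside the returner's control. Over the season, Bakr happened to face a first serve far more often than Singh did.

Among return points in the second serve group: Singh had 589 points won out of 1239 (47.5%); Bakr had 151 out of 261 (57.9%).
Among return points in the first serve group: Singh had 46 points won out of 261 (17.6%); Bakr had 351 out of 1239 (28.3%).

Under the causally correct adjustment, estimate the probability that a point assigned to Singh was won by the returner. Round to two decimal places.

The serve type-specific comparison favours Bakr throughout, but the pooled figures favour Singh. The question is whether to condition on serve type.
Serve type satisfies the back-door criterion: it is not a descendant of the player, and it blocks the spurious path from player to outcome. Adjusting for it (i.e., using the within-serve type rates) gives the causal effect.
Standardising Singh to the population serve type mix: 0.500·589/1239 + 0.500·46/261 = 0.326.

0.33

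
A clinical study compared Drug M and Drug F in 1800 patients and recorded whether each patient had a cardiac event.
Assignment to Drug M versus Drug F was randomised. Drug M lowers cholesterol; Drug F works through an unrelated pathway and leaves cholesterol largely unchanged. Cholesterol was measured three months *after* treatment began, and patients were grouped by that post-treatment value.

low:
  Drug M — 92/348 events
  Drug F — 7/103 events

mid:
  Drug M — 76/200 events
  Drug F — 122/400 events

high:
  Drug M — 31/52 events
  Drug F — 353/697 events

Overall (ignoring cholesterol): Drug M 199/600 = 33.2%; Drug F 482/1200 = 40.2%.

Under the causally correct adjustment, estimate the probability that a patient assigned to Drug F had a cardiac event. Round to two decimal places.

The cholesterol-specific comparison favours Drug F throughout, but the pooled figures favour Drug M. The question is whether to condition on cholesterol.
Because the drug influences cholesterol, cholesterol is a post-treatment mediator, not a confounder. Stratifying on it would bias the estimate; the causal effect is the crude pooled difference.
So P(outcome | do(Drug F)) is just the pooled rate for Drug F: 482/1200 = 0.402.

0.40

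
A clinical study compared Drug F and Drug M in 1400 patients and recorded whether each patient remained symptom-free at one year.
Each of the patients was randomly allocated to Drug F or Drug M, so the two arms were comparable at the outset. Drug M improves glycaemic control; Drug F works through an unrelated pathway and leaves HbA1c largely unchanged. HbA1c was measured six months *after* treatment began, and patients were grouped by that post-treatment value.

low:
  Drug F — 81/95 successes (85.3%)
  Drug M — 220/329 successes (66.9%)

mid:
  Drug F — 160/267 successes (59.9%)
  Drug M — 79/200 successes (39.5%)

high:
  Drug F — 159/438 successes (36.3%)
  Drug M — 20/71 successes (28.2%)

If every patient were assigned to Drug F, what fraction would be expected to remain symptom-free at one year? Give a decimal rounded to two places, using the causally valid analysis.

HbA1c here is a post-treatment variable shaped by the drug; conditioning on it would introduce bias rather than remove it. The overall comparison is the causal one.
So P(outcome | do(Drug F)) is just the pooled rate for Drug F: 400/800 = 0.500.

0.50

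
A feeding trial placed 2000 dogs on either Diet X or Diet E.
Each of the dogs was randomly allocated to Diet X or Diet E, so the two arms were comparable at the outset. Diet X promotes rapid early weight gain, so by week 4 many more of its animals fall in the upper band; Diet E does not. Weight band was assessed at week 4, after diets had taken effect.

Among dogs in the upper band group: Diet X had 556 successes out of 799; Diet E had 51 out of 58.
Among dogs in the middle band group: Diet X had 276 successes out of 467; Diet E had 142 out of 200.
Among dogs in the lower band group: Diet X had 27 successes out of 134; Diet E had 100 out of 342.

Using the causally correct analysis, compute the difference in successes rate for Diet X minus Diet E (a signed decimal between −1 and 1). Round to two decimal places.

Diet E is higher inside every week-4 weight band stratum but Diet X is higher in aggregate. Whether to stratify depends on how week-4 weight band relates to the diet.
Stratifying would compare diets among dogs the diets themselves sorted into week-4 weight band groups — a form of selection on an intermediate. The unconditioned pooled rates give the total causal effect.
The causal difference is the pooled difference: 0.614 − 0.488 = +0.125.

+0.13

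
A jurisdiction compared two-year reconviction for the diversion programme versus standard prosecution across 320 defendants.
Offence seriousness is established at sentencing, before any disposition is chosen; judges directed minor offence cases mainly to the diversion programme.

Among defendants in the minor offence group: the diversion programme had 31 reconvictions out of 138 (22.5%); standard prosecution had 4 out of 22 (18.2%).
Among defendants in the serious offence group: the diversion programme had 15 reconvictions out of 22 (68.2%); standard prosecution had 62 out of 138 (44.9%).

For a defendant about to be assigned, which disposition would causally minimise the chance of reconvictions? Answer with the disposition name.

standard prosecution

Offence seriousness is set before the disposition has any effect — it is not caused by the disposition — and it independently drives the outcome. That makes it a confounder, so the causal comparison is within offence seriousness levels.
Within each level — minor offence: 22.5% vs 18.2%; serious offence: 68.2% vs 44.9% — standard prosecution is lower every time.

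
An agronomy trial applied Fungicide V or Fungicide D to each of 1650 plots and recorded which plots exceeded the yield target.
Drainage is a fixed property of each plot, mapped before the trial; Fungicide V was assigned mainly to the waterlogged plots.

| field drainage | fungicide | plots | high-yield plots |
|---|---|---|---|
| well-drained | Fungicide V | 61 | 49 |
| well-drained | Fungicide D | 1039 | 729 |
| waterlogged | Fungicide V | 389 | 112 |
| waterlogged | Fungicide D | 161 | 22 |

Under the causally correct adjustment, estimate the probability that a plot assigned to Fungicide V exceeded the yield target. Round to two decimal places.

Since field drainage is a pre-existing factor (not a product of the fungicide) and it affects the outcome on its own, it is a confounder. The stratified rates, not the pooled rate, identify the causal effect.
Standardising Fungicide V to the population field drainage mix: 0.667·49/61 + 0.333·112/389 = 0.631.

0.63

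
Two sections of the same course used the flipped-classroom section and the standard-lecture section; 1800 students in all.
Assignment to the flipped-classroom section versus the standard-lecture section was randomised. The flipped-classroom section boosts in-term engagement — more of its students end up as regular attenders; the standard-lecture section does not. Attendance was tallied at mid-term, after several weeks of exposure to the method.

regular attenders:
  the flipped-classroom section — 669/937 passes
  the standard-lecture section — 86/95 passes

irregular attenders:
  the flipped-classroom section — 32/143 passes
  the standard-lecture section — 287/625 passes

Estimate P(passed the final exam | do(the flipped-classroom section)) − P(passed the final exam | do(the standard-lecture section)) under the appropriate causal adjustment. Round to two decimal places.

The stratified and pooled comparisons disagree (the standard-lecture section wins within each mid-term attendance; the flipped-classroom section wins overall), so the answer turns on the causal role of mid-term attendance.
Stratifying would compare teaching methods among students the teaching methods themselves sorted into mid-term attendance groups — a form of selection on an intermediate. The unconditioned pooled rates give the total causal effect.
The causal difference is the pooled difference: 0.649 − 0.518 = +0.131.

+0.13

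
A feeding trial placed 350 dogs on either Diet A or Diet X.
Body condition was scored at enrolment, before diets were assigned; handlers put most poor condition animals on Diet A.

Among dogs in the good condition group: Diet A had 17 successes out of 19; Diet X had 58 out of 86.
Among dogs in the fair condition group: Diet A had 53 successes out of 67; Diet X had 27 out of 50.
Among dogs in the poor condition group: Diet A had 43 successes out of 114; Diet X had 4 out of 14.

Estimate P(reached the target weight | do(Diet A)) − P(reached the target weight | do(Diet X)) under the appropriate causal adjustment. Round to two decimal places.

Within every starting body condition level Diet A has the higher rate, yet pooled Diet X does — Simpson's reversal.
Starting body condition satisfies the back-door criterion: it is not a descendant of the diet, and it blocks the spurious path from diet to outcome. Adjusting for it (i.e., using the within-starting body condition rates) gives the causal effect.
Adjusting over the population distribution of starting body condition: 0.300·(0.895−0.674) + 0.334·(0.791−0.540) + 0.366·(0.377−0.286) = +0.183.

+0.18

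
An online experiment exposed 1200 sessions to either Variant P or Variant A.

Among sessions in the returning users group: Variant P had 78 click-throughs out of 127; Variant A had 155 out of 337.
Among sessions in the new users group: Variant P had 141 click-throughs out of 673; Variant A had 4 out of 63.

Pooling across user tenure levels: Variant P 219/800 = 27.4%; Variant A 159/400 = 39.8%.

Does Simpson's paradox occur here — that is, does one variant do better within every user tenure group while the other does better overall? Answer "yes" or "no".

yes

Within each user tenure level (returning users 61.4% vs 46.0%; new users 21.0% vs 6.3%), Variant P has the higher rate every time. Pooled: 27.4% vs 39.8% — Variant A has the higher rate overall. The two comparisons disagree.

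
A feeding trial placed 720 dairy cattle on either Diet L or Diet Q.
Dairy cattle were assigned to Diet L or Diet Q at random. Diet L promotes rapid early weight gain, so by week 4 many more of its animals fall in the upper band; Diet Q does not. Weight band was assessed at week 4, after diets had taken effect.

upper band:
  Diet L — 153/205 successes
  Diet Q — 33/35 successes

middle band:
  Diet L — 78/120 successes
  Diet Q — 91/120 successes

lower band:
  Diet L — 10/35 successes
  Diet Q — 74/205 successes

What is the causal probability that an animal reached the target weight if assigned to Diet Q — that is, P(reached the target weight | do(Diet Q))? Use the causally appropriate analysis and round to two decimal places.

Week-4 weight band is recorded after the diet and is itself shifted by it — it sits on the causal path from diet to outcome. Conditioning on a mediator would strip out part of the effect we want; the pooled comparison gives the total causal effect.
So P(outcome | do(Diet Q)) is just the pooled rate for Diet Q: 198/360 = 0.550.

0.55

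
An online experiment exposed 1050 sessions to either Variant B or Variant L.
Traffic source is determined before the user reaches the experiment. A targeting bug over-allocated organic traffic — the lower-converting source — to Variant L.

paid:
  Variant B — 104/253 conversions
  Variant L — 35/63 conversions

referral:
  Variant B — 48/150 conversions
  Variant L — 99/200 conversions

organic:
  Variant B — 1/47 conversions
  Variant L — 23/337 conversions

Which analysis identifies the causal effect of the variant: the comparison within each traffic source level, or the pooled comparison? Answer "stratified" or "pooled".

stratified

The imbalance in traffic source arose from how sessions were allocated, not from anything the variant did; and traffic source independently affects the outcome. The pooled gap is confounded — condition on traffic source.
Within each level — paid: 41.1% vs 55.6%; referral: 32.0% vs 49.5%; organic: 2.1% vs 6.8% — Variant L is higher every time.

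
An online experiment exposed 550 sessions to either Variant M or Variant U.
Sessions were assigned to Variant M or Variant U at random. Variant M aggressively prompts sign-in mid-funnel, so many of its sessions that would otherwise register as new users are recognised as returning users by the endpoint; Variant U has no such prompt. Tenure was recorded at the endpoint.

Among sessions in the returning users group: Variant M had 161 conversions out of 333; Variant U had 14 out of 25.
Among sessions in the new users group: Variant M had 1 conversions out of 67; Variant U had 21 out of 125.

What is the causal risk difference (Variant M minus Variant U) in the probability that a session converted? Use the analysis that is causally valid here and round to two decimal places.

User tenure here is a post-treatment variable shaped by the variant; conditioning on it would introduce bias rather than remove it. The overall comparison is the causal one.
The causal difference is the pooled difference: 0.405 − 0.233 = +0.172.

+0.17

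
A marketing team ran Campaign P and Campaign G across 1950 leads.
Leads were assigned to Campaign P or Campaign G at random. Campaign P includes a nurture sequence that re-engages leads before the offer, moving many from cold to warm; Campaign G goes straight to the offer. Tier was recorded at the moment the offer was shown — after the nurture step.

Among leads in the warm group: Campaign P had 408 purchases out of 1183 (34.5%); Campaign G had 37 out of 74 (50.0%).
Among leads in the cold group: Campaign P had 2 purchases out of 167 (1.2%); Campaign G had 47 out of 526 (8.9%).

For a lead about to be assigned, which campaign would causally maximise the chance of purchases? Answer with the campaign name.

Campaign P

The distribution of engagement tier is itself part of what the campaign does — it is an intermediate outcome. Holding it fixed would remove that part of the effect; the total effect is the pooled difference.
Pooled: Campaign P 30.4% vs Campaign G 14.0%; Campaign P is higher overall.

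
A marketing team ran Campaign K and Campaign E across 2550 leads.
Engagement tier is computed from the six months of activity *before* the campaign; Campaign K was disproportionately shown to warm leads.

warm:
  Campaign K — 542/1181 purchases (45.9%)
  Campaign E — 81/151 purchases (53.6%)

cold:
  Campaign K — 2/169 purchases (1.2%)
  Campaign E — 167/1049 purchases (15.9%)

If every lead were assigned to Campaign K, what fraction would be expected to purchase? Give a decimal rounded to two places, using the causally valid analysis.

0.25

Engagement tier satisfies the back-door criterion: it is not a descendant of the campaign, and it blocks the spurious path from campaign to outcome. Adjusting for it (i.e., using the within-engagement tier rates) gives the causal effect.
Standardising Campaign K to the population engagement tier mix: 0.522·542/1181 + 0.478·2/169 = 0.245.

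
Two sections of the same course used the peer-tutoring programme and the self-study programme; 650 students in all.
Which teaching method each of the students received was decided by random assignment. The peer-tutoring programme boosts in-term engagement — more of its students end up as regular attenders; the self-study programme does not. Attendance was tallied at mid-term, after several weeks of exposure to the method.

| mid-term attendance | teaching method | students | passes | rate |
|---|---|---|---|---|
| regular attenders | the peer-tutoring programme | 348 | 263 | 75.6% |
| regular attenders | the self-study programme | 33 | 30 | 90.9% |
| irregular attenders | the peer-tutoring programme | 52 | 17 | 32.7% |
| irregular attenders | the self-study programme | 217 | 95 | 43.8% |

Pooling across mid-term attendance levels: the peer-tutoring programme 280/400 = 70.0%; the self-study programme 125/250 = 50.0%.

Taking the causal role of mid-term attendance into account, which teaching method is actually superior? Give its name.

the peer-tutoring programme

The stratified and pooled comparisons disagree (the self-study programme wins within each mid-term attendance; the peer-tutoring programme wins overall), so the answer turns on the causal role of mid-term attendance.
Because the teaching method influences mid-term attendance, mid-term attendance is a post-treatment mediator, not a confounder. Stratifying on it would bias the estimate; the causal effect is the crude pooled difference.
Pooled: the peer-tutoring programme 70.0% vs the self-study programme 50.0%; the peer-tutoring programme is higher overall.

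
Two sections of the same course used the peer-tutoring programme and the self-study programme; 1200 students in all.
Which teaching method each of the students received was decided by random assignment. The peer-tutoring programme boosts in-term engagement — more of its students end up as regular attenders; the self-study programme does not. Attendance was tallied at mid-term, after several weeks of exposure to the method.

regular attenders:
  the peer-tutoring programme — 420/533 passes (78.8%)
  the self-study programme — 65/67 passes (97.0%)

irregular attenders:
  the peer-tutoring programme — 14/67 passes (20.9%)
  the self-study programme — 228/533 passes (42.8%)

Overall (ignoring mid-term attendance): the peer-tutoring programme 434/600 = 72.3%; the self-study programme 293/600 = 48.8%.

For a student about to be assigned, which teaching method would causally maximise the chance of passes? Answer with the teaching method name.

Mid-term attendance lies on the pathway teaching method → mid-term attendance → outcome, so adjusting for it blocks the indirect effect. For the total causal effect of teaching method, use the unadjusted pooled rates.
Pooled: the peer-tutoring programme 72.3% vs the self-study programme 48.8%; the peer-tutoring programme is higher overall.

the peer-tutoring programme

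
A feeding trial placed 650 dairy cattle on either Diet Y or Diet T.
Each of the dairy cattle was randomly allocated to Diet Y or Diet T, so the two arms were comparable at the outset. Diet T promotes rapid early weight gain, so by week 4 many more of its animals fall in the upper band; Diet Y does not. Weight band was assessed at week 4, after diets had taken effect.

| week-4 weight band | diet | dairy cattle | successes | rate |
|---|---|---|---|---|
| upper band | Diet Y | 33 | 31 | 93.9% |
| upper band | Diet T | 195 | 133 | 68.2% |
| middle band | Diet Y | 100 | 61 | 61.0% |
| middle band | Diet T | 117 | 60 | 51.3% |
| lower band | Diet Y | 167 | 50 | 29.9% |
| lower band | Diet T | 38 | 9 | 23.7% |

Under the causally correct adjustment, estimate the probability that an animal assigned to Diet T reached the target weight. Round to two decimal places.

0.58

Week-4 weight band is recorded after the diet and is itself shifted by it — it sits on the causal path from diet to outcome. Conditioning on a mediator would strip out part of the effect we want; the pooled comparison gives the total causal effect.
So P(outcome | do(Diet T)) is just the pooled rate for Diet T: 202/350 = 0.577.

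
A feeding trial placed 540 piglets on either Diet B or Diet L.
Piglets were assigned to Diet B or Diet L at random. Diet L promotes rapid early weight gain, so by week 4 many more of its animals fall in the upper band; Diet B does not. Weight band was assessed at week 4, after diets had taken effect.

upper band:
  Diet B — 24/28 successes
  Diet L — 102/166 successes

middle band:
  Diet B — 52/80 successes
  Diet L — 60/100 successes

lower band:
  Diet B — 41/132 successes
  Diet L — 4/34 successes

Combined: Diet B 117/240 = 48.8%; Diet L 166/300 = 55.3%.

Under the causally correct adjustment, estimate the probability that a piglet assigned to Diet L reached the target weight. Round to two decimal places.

The week-4 weight band-specific comparison favours Diet B throughout, but the pooled figures favour Diet L. The question is whether to condition on week-4 weight band.
Week-4 weight band is downstream of the diet. One should not condition on a consequence of treatment, so the overall rates are the right comparison.
So P(outcome | do(Diet L)) is just the pooled rate for Diet L: 166/300 = 0.553.

0.55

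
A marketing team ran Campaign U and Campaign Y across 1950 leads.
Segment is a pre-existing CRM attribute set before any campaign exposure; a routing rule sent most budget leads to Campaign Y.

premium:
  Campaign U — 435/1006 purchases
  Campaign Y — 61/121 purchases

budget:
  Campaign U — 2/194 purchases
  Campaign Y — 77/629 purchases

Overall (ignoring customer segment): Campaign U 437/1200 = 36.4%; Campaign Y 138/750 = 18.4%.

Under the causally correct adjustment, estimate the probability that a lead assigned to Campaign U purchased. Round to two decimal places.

0.25

Nothing the campaign does changes customer segment; the imbalance is an allocation artefact. With customer segment also predicting the outcome, the pooled figure is confounded, and the within-stratum comparison is the causal one.
Standardising Campaign U to the population customer segment mix: 0.578·435/1006 + 0.422·2/194 = 0.254.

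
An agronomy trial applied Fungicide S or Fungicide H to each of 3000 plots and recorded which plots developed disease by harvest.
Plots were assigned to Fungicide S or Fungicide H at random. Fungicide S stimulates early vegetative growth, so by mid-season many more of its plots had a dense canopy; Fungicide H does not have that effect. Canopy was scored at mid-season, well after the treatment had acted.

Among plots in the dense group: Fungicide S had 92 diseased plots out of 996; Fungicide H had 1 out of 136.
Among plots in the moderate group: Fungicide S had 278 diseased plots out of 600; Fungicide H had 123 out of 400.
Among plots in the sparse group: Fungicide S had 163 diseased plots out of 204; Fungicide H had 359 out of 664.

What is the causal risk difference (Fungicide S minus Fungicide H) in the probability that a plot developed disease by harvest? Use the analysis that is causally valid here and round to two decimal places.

-0.11

Stratifying would compare fungicides among plots the fungicides themselves sorted into mid-season canopy groups — a form of selection on an intermediate. The unconditioned pooled rates give the total causal effect.
The causal difference is the pooled difference: 0.296 − 0.403 = -0.106.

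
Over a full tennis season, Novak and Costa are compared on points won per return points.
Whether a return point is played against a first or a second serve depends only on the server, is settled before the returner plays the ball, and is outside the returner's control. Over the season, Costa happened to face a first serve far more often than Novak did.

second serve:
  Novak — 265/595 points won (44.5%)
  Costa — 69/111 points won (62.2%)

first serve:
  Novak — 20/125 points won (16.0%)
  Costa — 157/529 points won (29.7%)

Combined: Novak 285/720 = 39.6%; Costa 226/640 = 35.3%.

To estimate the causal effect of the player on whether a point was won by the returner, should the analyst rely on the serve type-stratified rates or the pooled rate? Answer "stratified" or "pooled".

stratified

The imbalance in serve type arose from how return points were allocated, not from anything the player did; and serve type independently affects the outcome. The pooled gap is confounded — condition on serve type.
Within each level — second serve: 44.5% vs 62.2%; first serve: 16.0% vs 29.7% — Costa is higher every time.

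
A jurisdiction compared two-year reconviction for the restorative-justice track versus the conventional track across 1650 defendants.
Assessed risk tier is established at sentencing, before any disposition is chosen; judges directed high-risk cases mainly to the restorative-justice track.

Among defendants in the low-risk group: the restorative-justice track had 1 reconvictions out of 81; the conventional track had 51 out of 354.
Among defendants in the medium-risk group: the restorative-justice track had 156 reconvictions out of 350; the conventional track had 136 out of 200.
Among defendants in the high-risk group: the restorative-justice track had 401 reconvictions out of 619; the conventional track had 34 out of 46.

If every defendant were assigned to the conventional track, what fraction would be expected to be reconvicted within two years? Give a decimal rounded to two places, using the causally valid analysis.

0.56

Within every assessed risk tier level the restorative-justice track has the lower rate, yet pooled the conventional track does — Simpson's reversal.
Assessed risk tier is set before the disposition has any effect — it is not caused by the disposition — and it independently drives the outcome. That makes it a confounder, so the causal comparison is within assessed risk tier levels.
Standardising the conventional track to the population assessed risk tier mix: 0.264·51/354 + 0.333·136/200 + 0.403·34/46 = 0.563.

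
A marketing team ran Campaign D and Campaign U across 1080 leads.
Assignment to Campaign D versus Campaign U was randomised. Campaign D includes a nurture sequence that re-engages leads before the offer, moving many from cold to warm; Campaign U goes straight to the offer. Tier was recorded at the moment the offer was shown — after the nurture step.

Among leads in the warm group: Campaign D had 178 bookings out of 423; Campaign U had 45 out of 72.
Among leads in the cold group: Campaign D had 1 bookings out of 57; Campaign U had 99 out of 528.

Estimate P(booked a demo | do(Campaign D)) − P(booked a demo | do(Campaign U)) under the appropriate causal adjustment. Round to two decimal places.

The engagement tier-specific comparison favours Campaign U throughout, but the pooled figures favour Campaign D. The question is whether to condition on engagement tier.
Engagement tier is downstream of the campaign. One should not condition on a consequence of treatment, so the overall rates are the right comparison.
The causal difference is the pooled difference: 0.373 − 0.240 = +0.133.

+0.13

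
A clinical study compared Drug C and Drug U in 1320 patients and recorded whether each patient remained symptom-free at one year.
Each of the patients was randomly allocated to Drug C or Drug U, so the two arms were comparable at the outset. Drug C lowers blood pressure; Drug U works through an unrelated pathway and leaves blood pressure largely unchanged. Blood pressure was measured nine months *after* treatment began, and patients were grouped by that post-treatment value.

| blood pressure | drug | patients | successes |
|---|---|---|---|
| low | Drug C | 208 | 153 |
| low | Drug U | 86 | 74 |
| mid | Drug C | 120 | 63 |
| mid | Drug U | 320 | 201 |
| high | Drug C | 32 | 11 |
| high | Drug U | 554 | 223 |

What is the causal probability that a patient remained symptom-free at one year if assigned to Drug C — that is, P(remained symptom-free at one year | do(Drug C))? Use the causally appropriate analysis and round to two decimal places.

0.63

Within every blood pressure level Drug U has the higher rate, yet pooled Drug C does — Simpson's reversal.
Blood pressure is downstream of the drug. One should not condition on a consequence of treatment, so the overall rates are the right comparison.
So P(outcome | do(Drug C)) is just the pooled rate for Drug C: 227/360 = 0.631.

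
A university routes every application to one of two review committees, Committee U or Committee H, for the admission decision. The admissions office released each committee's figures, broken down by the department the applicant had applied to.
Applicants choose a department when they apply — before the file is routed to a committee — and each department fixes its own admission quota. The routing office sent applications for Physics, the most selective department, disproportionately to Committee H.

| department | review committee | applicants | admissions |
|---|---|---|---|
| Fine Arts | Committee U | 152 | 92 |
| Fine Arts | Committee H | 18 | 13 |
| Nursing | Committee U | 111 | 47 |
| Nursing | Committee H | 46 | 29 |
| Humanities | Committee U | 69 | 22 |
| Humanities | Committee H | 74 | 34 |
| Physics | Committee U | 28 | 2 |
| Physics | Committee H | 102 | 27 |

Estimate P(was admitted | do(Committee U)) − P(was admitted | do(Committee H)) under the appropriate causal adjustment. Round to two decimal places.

Since department is a pre-existing factor (not a product of the review committee) and it affects the outcome on its own, it is a confounder. The stratified rates, not the pooled rate, identify the causal effect.
Adjusting over the population distribution of department: 0.283·(0.605−0.722) + 0.262·(0.423−0.630) + 0.238·(0.319−0.459) + 0.217·(0.071−0.265) = -0.163.

-0.16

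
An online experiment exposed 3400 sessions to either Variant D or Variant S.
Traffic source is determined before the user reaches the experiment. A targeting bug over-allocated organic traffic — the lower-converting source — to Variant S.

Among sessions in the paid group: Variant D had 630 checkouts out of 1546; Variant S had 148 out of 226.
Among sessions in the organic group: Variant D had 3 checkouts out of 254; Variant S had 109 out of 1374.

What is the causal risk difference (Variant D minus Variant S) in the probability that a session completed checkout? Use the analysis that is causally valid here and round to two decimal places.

Within every traffic source level Variant S has the higher rate, yet pooled Variant D does — Simpson's reversal.
Traffic source is set before the variant has any effect — it is not caused by the variant — and it independently drives the outcome. That makes it a confounder, so the causal comparison is within traffic source levels.
Adjusting over the population distribution of traffic source: 0.521·(0.408−0.655) + 0.479·(0.012−0.079) = -0.161.

-0.16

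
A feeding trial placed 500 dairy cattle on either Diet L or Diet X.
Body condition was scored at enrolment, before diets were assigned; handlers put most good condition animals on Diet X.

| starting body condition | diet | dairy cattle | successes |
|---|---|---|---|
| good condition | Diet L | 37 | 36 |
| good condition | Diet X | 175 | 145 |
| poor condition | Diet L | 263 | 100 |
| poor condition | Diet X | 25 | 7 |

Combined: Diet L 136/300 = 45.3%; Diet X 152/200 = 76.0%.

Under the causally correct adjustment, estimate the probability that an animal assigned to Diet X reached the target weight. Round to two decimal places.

The starting body condition-specific comparison favours Diet L throughout, but the pooled figures favour Diet X. The question is whether to condition on starting body condition.
Starting body condition satisfies the back-door criterion: it is not a descendant of the diet, and it blocks the spurious path from diet to outcome. Adjusting for it (i.e., using the within-starting body condition rates) gives the causal effect.
Standardising Diet X to the population starting body condition mix: 0.424·145/175 + 0.576·7/25 = 0.513.

0.51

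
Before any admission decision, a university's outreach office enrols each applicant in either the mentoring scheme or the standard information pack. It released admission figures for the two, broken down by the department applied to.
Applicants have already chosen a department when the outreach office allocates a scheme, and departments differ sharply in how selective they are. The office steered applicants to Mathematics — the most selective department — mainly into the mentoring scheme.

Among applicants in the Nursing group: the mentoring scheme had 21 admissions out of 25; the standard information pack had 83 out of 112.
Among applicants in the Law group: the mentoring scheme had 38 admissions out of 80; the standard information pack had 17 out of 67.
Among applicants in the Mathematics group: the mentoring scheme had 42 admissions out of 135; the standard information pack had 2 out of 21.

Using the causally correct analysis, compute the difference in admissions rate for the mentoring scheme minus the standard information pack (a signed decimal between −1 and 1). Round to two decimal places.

Since department is a pre-existing factor (not a product of the outreach scheme) and it affects the outcome on its own, it is a confounder. The stratified rates, not the pooled rate, identify the causal effect.
Adjusting over the population distribution of department: 0.311·(0.840−0.741) + 0.334·(0.475−0.254) + 0.355·(0.311−0.095) = +0.181.

+0.18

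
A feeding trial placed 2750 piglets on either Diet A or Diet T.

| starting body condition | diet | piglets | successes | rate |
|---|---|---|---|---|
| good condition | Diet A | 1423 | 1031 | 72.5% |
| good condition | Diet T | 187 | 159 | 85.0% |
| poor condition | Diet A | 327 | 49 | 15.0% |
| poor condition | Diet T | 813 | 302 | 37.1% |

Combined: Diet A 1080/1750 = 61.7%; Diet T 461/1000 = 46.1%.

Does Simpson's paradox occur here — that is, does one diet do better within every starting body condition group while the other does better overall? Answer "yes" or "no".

Within each starting body condition level (good condition 72.5% vs 85.0%; poor condition 15.0% vs 37.1%), Diet T has the higher rate every time. Pooled: 61.7% vs 46.1% — Diet A has the higher rate overall. The two comparisons disagree.

yes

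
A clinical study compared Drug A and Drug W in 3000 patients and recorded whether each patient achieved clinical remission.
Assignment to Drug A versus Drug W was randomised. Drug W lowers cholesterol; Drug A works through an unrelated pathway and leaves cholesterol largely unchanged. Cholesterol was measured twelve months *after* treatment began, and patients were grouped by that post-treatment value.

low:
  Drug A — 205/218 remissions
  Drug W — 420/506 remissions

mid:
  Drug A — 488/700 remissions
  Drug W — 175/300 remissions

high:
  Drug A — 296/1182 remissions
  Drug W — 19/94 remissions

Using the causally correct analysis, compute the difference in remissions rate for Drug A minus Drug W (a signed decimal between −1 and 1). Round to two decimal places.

The stratified and pooled comparisons disagree (Drug A wins within each cholesterol; Drug W wins overall), so the answer turns on the causal role of cholesterol.
Stratifying would compare drugs among patients the drugs themselves sorted into cholesterol groups — a form of selection on an intermediate. The unconditioned pooled rates give the total causal effect.
The causal difference is the pooled difference: 0.471 − 0.682 = -0.211.

-0.21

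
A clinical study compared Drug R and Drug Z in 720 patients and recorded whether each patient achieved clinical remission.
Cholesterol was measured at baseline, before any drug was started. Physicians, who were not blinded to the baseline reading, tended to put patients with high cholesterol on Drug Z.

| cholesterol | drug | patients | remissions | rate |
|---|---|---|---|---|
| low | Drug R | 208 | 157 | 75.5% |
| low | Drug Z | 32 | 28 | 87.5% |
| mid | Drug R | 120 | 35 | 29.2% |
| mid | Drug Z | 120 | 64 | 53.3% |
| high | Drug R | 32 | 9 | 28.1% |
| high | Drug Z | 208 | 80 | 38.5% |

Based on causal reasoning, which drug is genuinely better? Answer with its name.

Drug Z

The cholesterol-specific comparison favours Drug Z throughout, but the pooled figures favour Drug R. The question is whether to condition on cholesterol.
Nothing the drug does changes cholesterol; the imbalance is an allocation artefact. With cholesterol also predicting the outcome, the pooled figure is confounded, and the within-stratum comparison is the causal one.
Within each level — low: 75.5% vs 87.5%; mid: 29.2% vs 53.3%; high: 28.1% vs 38.5% — Drug Z is higher every time.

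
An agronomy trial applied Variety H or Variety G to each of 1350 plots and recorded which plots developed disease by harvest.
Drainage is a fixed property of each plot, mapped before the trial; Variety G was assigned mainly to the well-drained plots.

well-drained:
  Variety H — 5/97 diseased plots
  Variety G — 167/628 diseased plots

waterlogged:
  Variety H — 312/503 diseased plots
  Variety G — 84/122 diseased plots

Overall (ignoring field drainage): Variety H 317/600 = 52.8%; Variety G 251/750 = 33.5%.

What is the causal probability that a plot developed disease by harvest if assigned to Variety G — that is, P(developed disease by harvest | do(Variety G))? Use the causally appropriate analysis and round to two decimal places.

Nothing the variety does changes field drainage; the imbalance is an allocation artefact. With field drainage also predicting the outcome, the pooled figure is confounded, and the within-stratum comparison is the causal one.
Standardising Variety G to the population field drainage mix: 0.537·167/628 + 0.463·84/122 = 0.462.

0.46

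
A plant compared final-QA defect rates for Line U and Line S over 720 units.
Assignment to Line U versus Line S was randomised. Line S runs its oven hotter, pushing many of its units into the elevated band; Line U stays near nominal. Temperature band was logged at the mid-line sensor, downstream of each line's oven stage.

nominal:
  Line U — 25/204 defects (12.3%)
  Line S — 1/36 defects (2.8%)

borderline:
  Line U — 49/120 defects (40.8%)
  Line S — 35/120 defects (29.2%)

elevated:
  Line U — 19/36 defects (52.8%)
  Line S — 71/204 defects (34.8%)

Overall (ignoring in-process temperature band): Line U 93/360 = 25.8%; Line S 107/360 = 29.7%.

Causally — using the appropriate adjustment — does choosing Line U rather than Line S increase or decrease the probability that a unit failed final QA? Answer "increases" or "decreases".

Within every in-process temperature band level Line S has the lower rate, yet pooled Line U does — Simpson's reversal.
In-process temperature band is downstream of the line. One should not condition on a consequence of treatment, so the overall rates are the right comparison.
Pooled: Line U 25.8% vs Line S 29.7%; Line U is lower overall.

decreases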